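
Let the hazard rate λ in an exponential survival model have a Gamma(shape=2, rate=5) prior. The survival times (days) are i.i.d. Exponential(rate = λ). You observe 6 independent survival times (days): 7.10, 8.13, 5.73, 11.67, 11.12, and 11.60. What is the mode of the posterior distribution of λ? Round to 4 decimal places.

The Exponential(rate=λ) likelihood is ∝ λ^n e^(−λΣtᵢ). Here n = 6 and Σtᵢ = 7.10 + 8.13 + 5.73 + 11.67 + 11.12 + 11.60 = 55.35.
Posterior ∝ λe^(−5λ) · λ^6e^(−55.35λ) = λ^7e^(−60.35λ), i.e. Gamma(8, 60.35).
Mode = (a−1)/b = 7/60.35 ≈ 0.1160.

λ̂_MAP = 0.1160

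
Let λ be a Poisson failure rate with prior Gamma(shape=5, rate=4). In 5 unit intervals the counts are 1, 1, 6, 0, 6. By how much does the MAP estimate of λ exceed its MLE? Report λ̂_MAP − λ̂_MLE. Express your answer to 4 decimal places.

Σxᵢ = 14. Posterior is Gamma(19, 9); MAP = (19−1)/9 = 18/9 ≈ 2.00000.
MLE = x̄ = 14/5 ≈ 2.80000.
Difference = 18/9 − 14/5 = -4/5 ≈ -0.8000.

MAP − MLE = -0.8000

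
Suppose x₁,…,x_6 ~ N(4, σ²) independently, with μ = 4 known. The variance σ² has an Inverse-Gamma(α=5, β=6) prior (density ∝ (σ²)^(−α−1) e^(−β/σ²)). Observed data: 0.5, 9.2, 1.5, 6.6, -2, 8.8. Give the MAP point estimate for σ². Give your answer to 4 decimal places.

Sum of squared deviations about the known mean: SS = (0.5−4)² + (9.2−4)² + (1.5−4)² + (6.6−4)² + (-2−4)² + (8.8−4)² = 111.34.
The Normal likelihood contributes (σ²)^(−n/2) exp(−SS/(2σ²)), so the posterior is Inverse-Gamma(α + n/2, β + SS/2) = Inverse-Gamma(8, 61.67).
The mode of Inverse-Gamma(a, b) is b/(a+1) = 61.67/9 ≈ 6.8522.

σ̂²_MAP = 6.8522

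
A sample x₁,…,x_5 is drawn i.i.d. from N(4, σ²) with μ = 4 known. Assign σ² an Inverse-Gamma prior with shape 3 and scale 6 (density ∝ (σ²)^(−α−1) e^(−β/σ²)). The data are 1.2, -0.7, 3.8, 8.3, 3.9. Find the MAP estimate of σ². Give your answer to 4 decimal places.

σ̂²_MAP = 4.6515

Sum of squared deviations about the known mean: SS = (1.2−4)² + (-0.7−4)² + (3.8−4)² + (8.3−4)² + (3.9−4)² = 48.47.
The Normal likelihood contributes (σ²)^(−n/2) exp(−SS/(2σ²)), so the posterior is Inverse-Gamma(α + n/2, β + SS/2) = Inverse-Gamma(5.5, 30.235).
The mode of Inverse-Gamma(a, b) is b/(a+1) = 30.235/6.5 ≈ 4.6515.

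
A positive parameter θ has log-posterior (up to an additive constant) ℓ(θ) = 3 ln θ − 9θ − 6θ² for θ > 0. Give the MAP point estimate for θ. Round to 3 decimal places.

ℓ'(θ) = 3/θ − 9 − 12θ. Setting this to zero and multiplying by θ: 12θ² + 9θ − 3 = 0.
θ = (−9 + √(9² + 4·12·3)) / (2·12) = (−9 + √225) / 24 = (−9 + 15)/24 = 1/4.
ℓ''(θ) = −3/θ² − 12 < 0, confirming a maximum.

θ̂_MAP = 0.250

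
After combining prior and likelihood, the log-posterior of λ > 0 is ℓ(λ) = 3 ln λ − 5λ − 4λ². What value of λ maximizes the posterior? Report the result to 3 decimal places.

ℓ'(λ) = 3/λ − 5 − 8λ. Setting this to zero and multiplying by λ: 8λ² + 5λ − 3 = 0.
λ = (−5 + √(5² + 4·8·3)) / (2·8) = (−5 + √121) / 16 = (−5 + 11)/16 = 3/8.
ℓ''(λ) = −3/λ² − 8 < 0, confirming a maximum.

λ̂_MAP = 0.375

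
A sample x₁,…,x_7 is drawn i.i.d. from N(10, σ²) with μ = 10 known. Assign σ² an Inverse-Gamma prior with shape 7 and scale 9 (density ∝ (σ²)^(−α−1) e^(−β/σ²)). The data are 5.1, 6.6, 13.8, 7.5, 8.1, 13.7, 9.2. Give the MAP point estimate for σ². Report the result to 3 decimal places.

Sum of squared deviations about the known mean: SS = (5.1−10)² + (6.6−10)² + (13.8−10)² + (7.5−10)² + (8.1−10)² + (13.7−10)² + (9.2−10)² = 74.2.
The Normal likelihood contributes (σ²)^(−n/2) exp(−SS/(2σ²)), so the posterior is Inverse-Gamma(α + n/2, β + SS/2) = Inverse-Gamma(10.5, 46.1).
The mode of Inverse-Gamma(a, b) is b/(a+1) = 46.1/11.5 ≈ 4.009.

σ̂²_MAP = 4.009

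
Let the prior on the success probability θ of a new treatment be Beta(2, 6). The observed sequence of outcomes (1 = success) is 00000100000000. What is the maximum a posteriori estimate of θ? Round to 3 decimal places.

θ̂_MAP = 0.100

Prior: Beta(2, 6).
Data: 1 success in 14 trials (from the sequence). The binomial likelihood contributes θ(1−θ)^13, so the posterior is Beta(2+1, 6+13) = Beta(3, 19).
For Beta(a, b) with a, b > 1 the mode is (a−1)/(a+b−2) = 2/20 ≈ 0.100.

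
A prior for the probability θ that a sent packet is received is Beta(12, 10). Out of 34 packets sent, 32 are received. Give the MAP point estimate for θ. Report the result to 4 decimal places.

θ̂_MAP = 0.7963

Prior: Beta(12, 10).
Data: 32 successes in 34 trials. The binomial likelihood contributes θ^32(1−θ)^2, so the posterior is Beta(12+32, 10+2) = Beta(44, 12).
For Beta(a, b) with a, b > 1 the mode is (a−1)/(a+b−2) = 43/54 ≈ 0.7963.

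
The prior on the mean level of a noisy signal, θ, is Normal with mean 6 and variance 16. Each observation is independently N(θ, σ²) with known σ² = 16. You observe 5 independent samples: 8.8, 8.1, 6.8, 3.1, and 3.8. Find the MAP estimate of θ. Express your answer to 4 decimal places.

n = 5; x̄ = (8.8 + 8.1 + 6.8 + 3.1 + 3.8)/5 = 30.6/5 = 6.12.
For a Normal prior and Normal likelihood with known variance, the posterior is Normal; its mode equals its mean, the precision-weighted average.
Prior precision 1/σ₀² = 1/16 = 0.0625; data precision n/σ² = 5/16 = 0.3125.
θ̂ = (0.0625·6 + 0.3125·6.12) / (0.0625 + 0.3125) = 2.2875/0.375 = 6.1000.

θ̂_MAP = 6.1000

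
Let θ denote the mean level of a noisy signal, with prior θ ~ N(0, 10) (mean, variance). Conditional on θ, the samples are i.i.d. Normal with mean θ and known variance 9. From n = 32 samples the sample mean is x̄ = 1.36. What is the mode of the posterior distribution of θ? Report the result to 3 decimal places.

n = 32, x̄ = 1.36.
For a Normal prior and Normal likelihood with known variance, the posterior is Normal; its mode equals its mean, the precision-weighted average.
Prior precision 1/σ₀² = 1/10 = 0.1; data precision n/σ² = 32/9.
θ̂ = (0.1·0 + (32/9)·1.36) / (0.1 + 32/9) = (1088/225)/(329/90) = 2176/1645 ≈ 1.323.

θ̂_MAP = 1.323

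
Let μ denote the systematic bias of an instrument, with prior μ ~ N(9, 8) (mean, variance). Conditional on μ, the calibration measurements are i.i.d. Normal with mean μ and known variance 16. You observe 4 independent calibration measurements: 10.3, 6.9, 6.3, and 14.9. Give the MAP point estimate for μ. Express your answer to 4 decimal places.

μ̂_MAP = 9.4000

n = 4; x̄ = (10.3 + 6.9 + 6.3 + 14.9)/4 = 38.4/4 = 9.6.
For a Normal prior and Normal likelihood with known variance, the posterior is Normal; its mode equals its mean, the precision-weighted average.
Prior precision 1/σ₀² = 1/8 = 0.125; data precision n/σ² = 4/16 = 0.25.
μ̂ = (0.125·9 + 0.25·9.6) / (0.125 + 0.25) = 3.525/0.375 = 9.4000.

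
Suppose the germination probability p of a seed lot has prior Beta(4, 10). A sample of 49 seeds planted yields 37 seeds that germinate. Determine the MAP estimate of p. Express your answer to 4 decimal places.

p̂_MAP = 0.6557

Prior: Beta(4, 10).
Data: 37 successes in 49 trials. The binomial likelihood contributes p^37(1−p)^12, so the posterior is Beta(4+37, 10+12) = Beta(41, 22).
For Beta(a, b) with a, b > 1 the mode is (a−1)/(a+b−2) = 40/61 ≈ 0.6557.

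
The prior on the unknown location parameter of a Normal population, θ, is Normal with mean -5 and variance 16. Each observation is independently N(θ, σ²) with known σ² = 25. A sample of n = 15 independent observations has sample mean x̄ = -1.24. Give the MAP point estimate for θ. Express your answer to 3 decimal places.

θ̂_MAP = -1.595

n = 15, x̄ = -1.24.
For a Normal prior and Normal likelihood with known variance, the posterior is Normal; its mode equals its mean, the precision-weighted average.
Prior precision 1/σ₀² = 1/16 = 0.0625; data precision n/σ² = 15/25 = 0.6.
θ̂ = (0.0625·(-5) + 0.6·(-1.24)) / (0.0625 + 0.6) = (-1.0565)/0.6625 = -2113/1325 ≈ -1.595.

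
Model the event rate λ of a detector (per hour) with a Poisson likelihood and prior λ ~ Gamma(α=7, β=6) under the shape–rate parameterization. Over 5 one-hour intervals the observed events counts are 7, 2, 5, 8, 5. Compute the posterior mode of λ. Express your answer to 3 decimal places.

λ̂_MAP = 3.000

Σxᵢ = 7+2+5+8+5 = 27, with n = 5.
Posterior ∝ λ^6e^(−6λ) · λ^27e^(−5λ) = λ^33e^(−11λ), i.e. Gamma(shape=34, rate=11).
The mode of a Gamma(a, b) with a ≥ 1 (shape–rate) is (a−1)/b = 33/11 ≈ 3.000.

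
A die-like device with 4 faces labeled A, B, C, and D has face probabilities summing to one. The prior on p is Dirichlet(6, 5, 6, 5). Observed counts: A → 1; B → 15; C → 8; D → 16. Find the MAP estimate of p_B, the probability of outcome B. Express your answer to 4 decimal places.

MAP estimate of p_B = 0.3276

The posterior is Dirichlet(αᵢ + nᵢ) = Dirichlet(7, 20, 14, 21).
For a Dirichlet(a₁,…,a_K) with all aᵢ > 1, the mode has j-th component (aⱼ − 1)/(Σaᵢ − K).
Here Σaᵢ = 62 and K = 4, so p_B = (20 − 1)/(62 − 4) = 19/58 ≈ 0.3276.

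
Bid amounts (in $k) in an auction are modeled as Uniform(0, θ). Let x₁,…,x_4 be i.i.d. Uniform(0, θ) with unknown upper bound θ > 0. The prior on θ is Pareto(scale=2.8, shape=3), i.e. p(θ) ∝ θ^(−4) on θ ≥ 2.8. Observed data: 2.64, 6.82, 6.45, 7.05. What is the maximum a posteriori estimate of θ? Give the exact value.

θ̂_MAP = 7.05

The Uniform(0, θ) likelihood is θ^(−n) for θ ≥ max(xᵢ), zero otherwise. Here max(xᵢ) = 7.05.
Posterior ∝ θ^(−4) · θ^(−4) = θ^(−8) on θ ≥ max(2.8, 7.05) = 7.05.
This density is strictly decreasing in θ, so the posterior mode lies at the lower boundary of the support.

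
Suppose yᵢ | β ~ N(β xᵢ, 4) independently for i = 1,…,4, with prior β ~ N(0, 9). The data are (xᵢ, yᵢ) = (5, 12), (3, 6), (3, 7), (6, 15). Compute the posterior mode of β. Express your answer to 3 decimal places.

β̂_MAP = 2.379

log p(β | y) = −Σ(yᵢ − βxᵢ)²/(2·4) − β²/(2·9) + const.
Setting the derivative to zero: Σxᵢ(yᵢ − βxᵢ)/4 − β/9 = 0, so β = Σxᵢyᵢ / (Σxᵢ² + σ²/τ²).
Σxᵢyᵢ = 5·12 + 3·6 + 3·7 + 6·15 = 189; Σxᵢ² = 79; σ²/τ² = 4/9.
β̂_MAP = 189 / (79 + 4/9) = 189/(715/9) = 1701/715 ≈ 2.379.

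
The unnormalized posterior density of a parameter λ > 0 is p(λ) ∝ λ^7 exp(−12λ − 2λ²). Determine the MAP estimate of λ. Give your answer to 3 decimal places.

λ̂_MAP = 0.500

ℓ'(λ) = 7/λ − 12 − 4λ. Setting this to zero and multiplying by λ: 4λ² + 12λ − 7 = 0.
λ = (−12 + √(12² + 4·4·7)) / (2·4) = (−12 + √256) / 8 = (−12 + 16)/8 = 1/2.
ℓ''(λ) = −7/λ² − 4 < 0, confirming a maximum.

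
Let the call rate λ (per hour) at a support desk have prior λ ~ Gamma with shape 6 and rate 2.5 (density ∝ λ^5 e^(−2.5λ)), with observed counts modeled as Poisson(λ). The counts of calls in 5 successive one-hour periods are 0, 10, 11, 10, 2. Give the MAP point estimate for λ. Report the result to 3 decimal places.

λ̂_MAP = 5.067

Σxᵢ = 0+10+11+10+2 = 33, with n = 5.
Posterior ∝ λ^5e^(−2.5λ) · λ^33e^(−5λ) = λ^38e^(−7.5λ), i.e. Gamma(shape=39, rate=7.5).
The mode of a Gamma(a, b) with a ≥ 1 (shape–rate) is (a−1)/b = 38/7.5 ≈ 5.067.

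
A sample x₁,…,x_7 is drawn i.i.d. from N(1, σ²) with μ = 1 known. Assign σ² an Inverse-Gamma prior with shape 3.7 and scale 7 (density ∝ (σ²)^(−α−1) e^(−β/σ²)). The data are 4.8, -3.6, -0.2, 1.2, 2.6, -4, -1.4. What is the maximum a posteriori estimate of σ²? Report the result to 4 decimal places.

Sum of squared deviations about the known mean: SS = (4.8−1)² + (-3.6−1)² + (-0.2−1)² + (1.2−1)² + (2.6−1)² + (-4−1)² + (-1.4−1)² = 70.4.
The Normal likelihood contributes (σ²)^(−n/2) exp(−SS/(2σ²)), so the posterior is Inverse-Gamma(α + n/2, β + SS/2) = Inverse-Gamma(7.2, 42.2).
The mode of Inverse-Gamma(a, b) is b/(a+1) = 42.2/8.2 ≈ 5.1463.

σ̂²_MAP = 5.1463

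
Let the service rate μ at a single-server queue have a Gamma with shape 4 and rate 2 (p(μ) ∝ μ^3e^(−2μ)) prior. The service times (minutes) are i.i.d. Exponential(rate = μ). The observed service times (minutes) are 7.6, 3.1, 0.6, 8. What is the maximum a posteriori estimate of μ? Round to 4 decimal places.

μ̂_MAP = 0.3286

The Exponential(rate=μ) likelihood is ∝ μ^n e^(−μΣtᵢ). Here n = 4 and Σtᵢ = 7.6 + 3.1 + 0.6 + 8 = 19.3.
Posterior ∝ μ^3e^(−2μ) · μ^4e^(−19.3μ) = μ^7e^(−21.3μ), i.e. Gamma(8, 21.3).
Mode = (a−1)/b = 7/21.3 ≈ 0.3286.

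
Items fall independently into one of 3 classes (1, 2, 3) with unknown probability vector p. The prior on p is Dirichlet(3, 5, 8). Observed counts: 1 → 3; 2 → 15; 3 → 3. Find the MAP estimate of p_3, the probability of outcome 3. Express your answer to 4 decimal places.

The posterior is Dirichlet(αᵢ + nᵢ) = Dirichlet(6, 20, 11).
For a Dirichlet(a₁,…,a_K) with all aᵢ > 1, the mode has j-th component (aⱼ − 1)/(Σaᵢ − K).
Here Σaᵢ = 37 and K = 3, so p_3 = (11 − 1)/(37 − 3) = 10/34 ≈ 0.2941.

MAP estimate: 0.2941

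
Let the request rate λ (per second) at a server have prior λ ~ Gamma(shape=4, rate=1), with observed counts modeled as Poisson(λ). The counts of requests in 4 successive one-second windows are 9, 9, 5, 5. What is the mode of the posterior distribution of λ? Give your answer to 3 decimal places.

Σxᵢ = 9+9+5+5 = 28, with n = 4.
Posterior ∝ λ^3e^(−1λ) · λ^28e^(−4λ) = λ^31e^(−5λ), i.e. Gamma(shape=32, rate=5).
The mode of a Gamma(a, b) with a ≥ 1 (shape–rate) is (a−1)/b = 31/5 ≈ 6.200.

λ̂_MAP = 6.200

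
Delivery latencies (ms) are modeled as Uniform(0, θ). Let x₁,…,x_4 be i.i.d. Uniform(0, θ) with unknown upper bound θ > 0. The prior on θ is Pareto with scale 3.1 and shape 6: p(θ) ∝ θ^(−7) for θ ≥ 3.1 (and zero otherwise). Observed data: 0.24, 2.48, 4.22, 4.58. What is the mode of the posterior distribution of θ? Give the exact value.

θ̂_MAP = 4.58

The Uniform(0, θ) likelihood is θ^(−n) for θ ≥ max(xᵢ), zero otherwise. Here max(xᵢ) = 4.58.
Posterior ∝ θ^(−7) · θ^(−4) = θ^(−11) on θ ≥ max(3.1, 4.58) = 4.58.
This density is strictly decreasing in θ, so the posterior mode lies at the lower boundary of the support.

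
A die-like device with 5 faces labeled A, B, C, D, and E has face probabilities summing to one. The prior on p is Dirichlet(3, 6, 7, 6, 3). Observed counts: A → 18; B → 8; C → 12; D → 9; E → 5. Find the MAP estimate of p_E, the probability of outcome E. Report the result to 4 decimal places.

MAP estimate of p_E = 0.0972

The posterior is Dirichlet(αᵢ + nᵢ) = Dirichlet(21, 14, 19, 15, 8).
For a Dirichlet(a₁,…,a_K) with all aᵢ > 1, the mode has j-th component (aⱼ − 1)/(Σaᵢ − K).
Here Σaᵢ = 77 and K = 5, so p_E = (8 − 1)/(77 − 5) = 7/72 ≈ 0.0972.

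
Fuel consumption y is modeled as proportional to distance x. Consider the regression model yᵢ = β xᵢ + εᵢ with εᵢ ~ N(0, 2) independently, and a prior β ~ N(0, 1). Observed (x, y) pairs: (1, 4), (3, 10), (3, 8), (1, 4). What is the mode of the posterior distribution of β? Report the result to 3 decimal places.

log p(β | y) = −Σ(yᵢ − βxᵢ)²/(2·2) − β²/(2·1) + const.
Setting the derivative to zero: Σxᵢ(yᵢ − βxᵢ)/2 − β/1 = 0, so β = Σxᵢyᵢ / (Σxᵢ² + σ²/τ²).
Σxᵢyᵢ = 1·4 + 3·10 + 3·8 + 1·4 = 62; Σxᵢ² = 20; σ²/τ² = 2.
β̂_MAP = 62 / (20 + 2) = 62/22 ≈ 2.818.

β̂_MAP = 2.818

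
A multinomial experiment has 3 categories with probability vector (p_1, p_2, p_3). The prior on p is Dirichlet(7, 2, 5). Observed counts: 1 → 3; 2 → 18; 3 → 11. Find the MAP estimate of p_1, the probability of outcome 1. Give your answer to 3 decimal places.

The posterior is Dirichlet(αᵢ + nᵢ) = Dirichlet(10, 20, 16).
For a Dirichlet(a₁,…,a_K) with all aᵢ > 1, the mode has j-th component (aⱼ − 1)/(Σaᵢ − K).
Here Σaᵢ = 46 and K = 3, so p_1 = (10 − 1)/(46 − 3) = 9/43 ≈ 0.209.

MAP estimate: 0.209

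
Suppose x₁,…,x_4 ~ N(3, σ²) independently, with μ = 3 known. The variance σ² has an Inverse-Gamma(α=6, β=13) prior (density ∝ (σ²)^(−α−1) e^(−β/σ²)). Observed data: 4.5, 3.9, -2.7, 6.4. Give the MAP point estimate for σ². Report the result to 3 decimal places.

Sum of squared deviations about the known mean: SS = (4.5−3)² + (3.9−3)² + (-2.7−3)² + (6.4−3)² = 47.11.
The Normal likelihood contributes (σ²)^(−n/2) exp(−SS/(2σ²)), so the posterior is Inverse-Gamma(α + n/2, β + SS/2) = Inverse-Gamma(8, 36.555).
The mode of Inverse-Gamma(a, b) is b/(a+1) = 36.555/9 ≈ 4.062.

σ̂²_MAP = 4.062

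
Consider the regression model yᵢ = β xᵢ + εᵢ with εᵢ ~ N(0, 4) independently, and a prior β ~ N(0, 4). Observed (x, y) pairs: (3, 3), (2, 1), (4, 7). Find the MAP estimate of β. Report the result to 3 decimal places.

log p(β | y) = −Σ(yᵢ − βxᵢ)²/(2·4) − β²/(2·4) + const.
Setting the derivative to zero: Σxᵢ(yᵢ − βxᵢ)/4 − β/4 = 0, so β = Σxᵢyᵢ / (Σxᵢ² + σ²/τ²).
Σxᵢyᵢ = 3·3 + 2·1 + 4·7 = 39; Σxᵢ² = 29; σ²/τ² = 1.
β̂_MAP = 39 / (29 + 1) = 39/30 ≈ 1.300.

β̂_MAP = 1.300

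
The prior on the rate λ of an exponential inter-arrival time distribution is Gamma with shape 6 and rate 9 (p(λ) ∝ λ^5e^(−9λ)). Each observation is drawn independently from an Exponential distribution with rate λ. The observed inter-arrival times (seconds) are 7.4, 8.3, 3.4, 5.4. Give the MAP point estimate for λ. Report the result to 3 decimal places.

λ̂_MAP = 0.269

The Exponential(rate=λ) likelihood is ∝ λ^n e^(−λΣtᵢ). Here n = 4 and Σtᵢ = 7.4 + 8.3 + 3.4 + 5.4 = 24.5.
Posterior ∝ λ^5e^(−9λ) · λ^4e^(−24.5λ) = λ^9e^(−33.5λ), i.e. Gamma(10, 33.5).
Mode = (a−1)/b = 9/33.5 ≈ 0.269.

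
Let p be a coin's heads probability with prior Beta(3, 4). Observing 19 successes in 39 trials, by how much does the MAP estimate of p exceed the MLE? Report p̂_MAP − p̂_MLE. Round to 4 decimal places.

MAP − MLE = -0.0099

Posterior is Beta(22, 24); MAP = (22−1)/(46−2) = 21/44 ≈ 0.47727.
MLE ignores the prior: p̂_MLE = k/n = 19/39 ≈ 0.48718.
Difference = 21/44 − 19/39 = -17/1716 ≈ -0.0099.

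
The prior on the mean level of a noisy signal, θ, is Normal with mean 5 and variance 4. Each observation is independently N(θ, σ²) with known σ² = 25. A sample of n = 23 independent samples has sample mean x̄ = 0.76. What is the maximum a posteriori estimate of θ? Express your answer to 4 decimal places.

n = 23, x̄ = 0.76.
For a Normal prior and Normal likelihood with known variance, the posterior is Normal; its mode equals its mean, the precision-weighted average.
Prior precision 1/σ₀² = 1/4 = 0.25; data precision n/σ² = 23/25 = 0.92.
θ̂ = (0.25·5 + 0.92·0.76) / (0.25 + 0.92) = 1.9492/1.17 = 4873/2925 ≈ 1.6660.

θ̂_MAP = 1.6660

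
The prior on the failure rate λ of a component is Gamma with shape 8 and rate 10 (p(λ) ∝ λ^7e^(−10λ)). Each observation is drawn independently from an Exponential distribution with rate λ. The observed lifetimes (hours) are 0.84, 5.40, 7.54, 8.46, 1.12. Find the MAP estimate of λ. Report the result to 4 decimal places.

The Exponential(rate=λ) likelihood is ∝ λ^n e^(−λΣtᵢ). Here n = 5 and Σtᵢ = 0.84 + 5.40 + 7.54 + 8.46 + 1.12 = 23.36.
Posterior ∝ λ^7e^(−10λ) · λ^5e^(−23.36λ) = λ^12e^(−33.36λ), i.e. Gamma(13, 33.36).
Mode = (a−1)/b = 12/33.36 ≈ 0.3597.

λ̂_MAP = 0.3597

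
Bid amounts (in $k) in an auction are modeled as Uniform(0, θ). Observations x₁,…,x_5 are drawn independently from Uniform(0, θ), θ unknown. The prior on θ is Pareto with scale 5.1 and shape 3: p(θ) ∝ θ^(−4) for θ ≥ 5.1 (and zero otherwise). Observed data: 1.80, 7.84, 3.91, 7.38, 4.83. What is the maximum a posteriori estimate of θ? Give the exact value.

The Uniform(0, θ) likelihood is θ^(−n) for θ ≥ max(xᵢ), zero otherwise. Here max(xᵢ) = 7.84.
Posterior ∝ θ^(−4) · θ^(−5) = θ^(−9) on θ ≥ max(5.1, 7.84) = 7.84.
This density is strictly decreasing in θ, so the posterior mode lies at the lower boundary of the support.

θ̂_MAP = 7.84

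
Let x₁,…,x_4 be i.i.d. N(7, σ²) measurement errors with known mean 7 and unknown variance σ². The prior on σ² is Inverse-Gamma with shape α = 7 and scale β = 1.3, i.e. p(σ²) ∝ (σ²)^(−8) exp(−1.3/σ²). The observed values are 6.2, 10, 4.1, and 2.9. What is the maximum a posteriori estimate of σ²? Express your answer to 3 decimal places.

Sum of squared deviations about the known mean: SS = (6.2−7)² + (10−7)² + (4.1−7)² + (2.9−7)² = 34.86.
The Normal likelihood contributes (σ²)^(−n/2) exp(−SS/(2σ²)), so the posterior is Inverse-Gamma(α + n/2, β + SS/2) = Inverse-Gamma(9, 18.73).
The mode of Inverse-Gamma(a, b) is b/(a+1) = 18.73/10 ≈ 1.873.

σ̂²_MAP = 1.873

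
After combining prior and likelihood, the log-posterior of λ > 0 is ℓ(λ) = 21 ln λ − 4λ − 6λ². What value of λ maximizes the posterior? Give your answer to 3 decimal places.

ℓ'(λ) = 21/λ − 4 − 12λ. Setting this to zero and multiplying by λ: 12λ² + 4λ − 21 = 0.
λ = (−4 + √(4² + 4·12·21)) / (2·12) = (−4 + √1024) / 24 = (−4 + 32)/24 = 7/6.
ℓ''(λ) = −21/λ² − 12 < 0, confirming a maximum.

λ̂_MAP = 1.167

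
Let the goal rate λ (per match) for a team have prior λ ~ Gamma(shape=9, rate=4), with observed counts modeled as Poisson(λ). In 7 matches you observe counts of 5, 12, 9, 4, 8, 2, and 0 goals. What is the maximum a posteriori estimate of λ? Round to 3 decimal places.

λ̂_MAP = 4.364

Σxᵢ = 5+12+9+4+8+2+0 = 40, with n = 7.
Posterior ∝ λ^8e^(−4λ) · λ^40e^(−7λ) = λ^48e^(−11λ), i.e. Gamma(shape=49, rate=11).
The mode of a Gamma(a, b) with a ≥ 1 (shape–rate) is (a−1)/b = 48/11 ≈ 4.364.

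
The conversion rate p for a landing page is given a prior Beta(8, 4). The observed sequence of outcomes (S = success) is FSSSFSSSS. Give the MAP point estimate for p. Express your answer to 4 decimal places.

Prior: Beta(8, 4).
Data: 7 successes in 9 trials (from the sequence). The binomial likelihood contributes p^7(1−p)^2, so the posterior is Beta(8+7, 4+2) = Beta(15, 6).
For Beta(a, b) with a, b > 1 the mode is (a−1)/(a+b−2) = 14/19 ≈ 0.7368.

p̂_MAP = 0.7368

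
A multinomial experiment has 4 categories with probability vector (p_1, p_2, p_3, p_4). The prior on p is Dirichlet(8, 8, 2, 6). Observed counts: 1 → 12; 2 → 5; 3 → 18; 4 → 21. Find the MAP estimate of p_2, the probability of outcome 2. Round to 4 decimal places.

MAP estimate: 0.1579

The posterior is Dirichlet(αᵢ + nᵢ) = Dirichlet(20, 13, 20, 27).
For a Dirichlet(a₁,…,a_K) with all aᵢ > 1, the mode has j-th component (aⱼ − 1)/(Σaᵢ − K).
Here Σaᵢ = 80 and K = 4, so p_2 = (13 − 1)/(80 − 4) = 12/76 ≈ 0.1579.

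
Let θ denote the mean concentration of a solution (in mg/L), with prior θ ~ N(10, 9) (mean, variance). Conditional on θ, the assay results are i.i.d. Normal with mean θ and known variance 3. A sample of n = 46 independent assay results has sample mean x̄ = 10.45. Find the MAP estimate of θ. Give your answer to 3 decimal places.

θ̂_MAP = 10.447

n = 46, x̄ = 10.45.
For a Normal prior and Normal likelihood with known variance, the posterior is Normal; its mode equals its mean, the precision-weighted average.
Prior precision 1/σ₀² = 1/9; data precision n/σ² = 46/3.
θ̂ = ((1/9)·10 + (46/3)·10.45) / (1/9 + 46/3) = (14521/90)/(139/9) = 14521/1390 ≈ 10.447.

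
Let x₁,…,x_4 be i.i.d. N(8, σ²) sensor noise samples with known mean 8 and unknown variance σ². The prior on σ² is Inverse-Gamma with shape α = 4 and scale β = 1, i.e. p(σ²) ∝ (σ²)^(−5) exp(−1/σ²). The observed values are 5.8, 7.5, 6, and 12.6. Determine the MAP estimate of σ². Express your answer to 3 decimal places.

Sum of squared deviations about the known mean: SS = (5.8−8)² + (7.5−8)² + (6−8)² + (12.6−8)² = 30.25.
The Normal likelihood contributes (σ²)^(−n/2) exp(−SS/(2σ²)), so the posterior is Inverse-Gamma(α + n/2, β + SS/2) = Inverse-Gamma(6, 16.125).
The mode of Inverse-Gamma(a, b) is b/(a+1) = 16.125/7 ≈ 2.304.

σ̂²_MAP = 2.304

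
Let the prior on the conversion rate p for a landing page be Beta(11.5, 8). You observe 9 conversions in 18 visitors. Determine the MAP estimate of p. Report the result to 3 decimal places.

p̂_MAP = 0.549

Prior: Beta(11.5, 8).
Data: 9 successes in 18 trials. The binomial likelihood contributes p^9(1−p)^9, so the posterior is Beta(11.5+9, 8+9) = Beta(20.5, 17).
For Beta(a, b) with a, b > 1 the mode is (a−1)/(a+b−2) = 19.5/35.5 ≈ 0.549.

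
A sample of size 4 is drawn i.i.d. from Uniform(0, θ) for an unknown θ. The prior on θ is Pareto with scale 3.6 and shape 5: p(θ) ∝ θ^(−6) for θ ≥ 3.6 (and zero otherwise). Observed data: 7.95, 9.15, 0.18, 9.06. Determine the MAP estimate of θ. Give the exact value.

θ̂_MAP = 9.15

The Uniform(0, θ) likelihood is θ^(−n) for θ ≥ max(xᵢ), zero otherwise. Here max(xᵢ) = 9.15.
Posterior ∝ θ^(−6) · θ^(−4) = θ^(−10) on θ ≥ max(3.6, 9.15) = 9.15.
This density is strictly decreasing in θ, so the posterior mode lies at the lower boundary of the support.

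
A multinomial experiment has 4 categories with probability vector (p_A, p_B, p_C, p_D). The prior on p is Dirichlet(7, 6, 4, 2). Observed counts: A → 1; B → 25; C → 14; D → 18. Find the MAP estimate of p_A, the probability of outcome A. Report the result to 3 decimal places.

The posterior is Dirichlet(αᵢ + nᵢ) = Dirichlet(8, 31, 18, 20).
For a Dirichlet(a₁,…,a_K) with all aᵢ > 1, the mode has j-th component (aⱼ − 1)/(Σaᵢ − K).
Here Σaᵢ = 77 and K = 4, so p_A = (8 − 1)/(77 − 4) = 7/73 ≈ 0.096.

MAP estimate of p_A = 0.096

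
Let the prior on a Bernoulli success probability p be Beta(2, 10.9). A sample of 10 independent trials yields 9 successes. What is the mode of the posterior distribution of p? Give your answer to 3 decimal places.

Prior: Beta(2, 10.9).
Data: 9 successes in 10 trials. The binomial likelihood contributes p^9(1−p)^1, so the posterior is Beta(2+9, 10.9+1) = Beta(11, 11.9).
For Beta(a, b) with a, b > 1 the mode is (a−1)/(a+b−2) = 10/20.9 ≈ 0.478.

p̂_MAP = 0.478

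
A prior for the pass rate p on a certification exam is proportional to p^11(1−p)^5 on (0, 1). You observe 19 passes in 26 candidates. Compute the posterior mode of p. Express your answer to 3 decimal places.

p̂_MAP = 0.714

The prior density ∝ p^11(1−p)^5 is the kernel of Beta(12, 6).
Data: 19 successes in 26 trials. The binomial likelihood contributes p^19(1−p)^7, so the posterior is Beta(12+19, 6+7) = Beta(31, 13).
For Beta(a, b) with a, b > 1 the mode is (a−1)/(a+b−2) = 30/42 ≈ 0.714.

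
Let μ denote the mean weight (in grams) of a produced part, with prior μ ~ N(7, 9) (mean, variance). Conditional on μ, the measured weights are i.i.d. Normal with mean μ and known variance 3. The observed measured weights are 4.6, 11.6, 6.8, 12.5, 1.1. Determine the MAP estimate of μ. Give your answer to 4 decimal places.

μ̂_MAP = 7.3000

n = 5; x̄ = (4.6 + 11.6 + 6.8 + 12.5 + 1.1)/5 = 36.6/5 = 7.32.
For a Normal prior and Normal likelihood with known variance, the posterior is Normal; its mode equals its mean, the precision-weighted average.
Prior precision 1/σ₀² = 1/9; data precision n/σ² = 5/3.
μ̂ = ((1/9)·7 + (5/3)·7.32) / (1/9 + 5/3) = (584/45)/(16/9) = 7.3000.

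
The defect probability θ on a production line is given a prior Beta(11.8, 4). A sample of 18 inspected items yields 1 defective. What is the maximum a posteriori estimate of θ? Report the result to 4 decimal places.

θ̂_MAP = 0.3711

Prior: Beta(11.8, 4).
Data: 1 success in 18 trials. The binomial likelihood contributes θ(1−θ)^17, so the posterior is Beta(11.8+1, 4+17) = Beta(12.8, 21).
For Beta(a, b) with a, b > 1 the mode is (a−1)/(a+b−2) = 11.8/31.8 ≈ 0.3711.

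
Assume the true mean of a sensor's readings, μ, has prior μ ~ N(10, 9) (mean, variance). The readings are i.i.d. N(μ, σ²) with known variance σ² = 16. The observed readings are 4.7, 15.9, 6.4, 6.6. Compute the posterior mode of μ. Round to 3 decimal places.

μ̂_MAP = 8.892

n = 4; x̄ = (4.7 + 15.9 + 6.4 + 6.6)/4 = 33.6/4 = 8.4.
For a Normal prior and Normal likelihood with known variance, the posterior is Normal; its mode equals its mean, the precision-weighted average.
Prior precision 1/σ₀² = 1/9; data precision n/σ² = 4/16 = 0.25.
μ̂ = ((1/9)·10 + 0.25·8.4) / (1/9 + 0.25) = (289/90)/(13/36) = 578/65 ≈ 8.892.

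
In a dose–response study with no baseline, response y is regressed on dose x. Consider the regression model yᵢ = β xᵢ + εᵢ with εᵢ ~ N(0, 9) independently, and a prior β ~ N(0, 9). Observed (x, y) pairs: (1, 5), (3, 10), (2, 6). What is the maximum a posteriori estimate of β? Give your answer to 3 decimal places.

log p(β | y) = −Σ(yᵢ − βxᵢ)²/(2·9) − β²/(2·9) + const.
Setting the derivative to zero: Σxᵢ(yᵢ − βxᵢ)/9 − β/9 = 0, so β = Σxᵢyᵢ / (Σxᵢ² + σ²/τ²).
Σxᵢyᵢ = 1·5 + 3·10 + 2·6 = 47; Σxᵢ² = 14; σ²/τ² = 1.
β̂_MAP = 47 / (14 + 1) = 47/15 ≈ 3.133.

β̂_MAP = 3.133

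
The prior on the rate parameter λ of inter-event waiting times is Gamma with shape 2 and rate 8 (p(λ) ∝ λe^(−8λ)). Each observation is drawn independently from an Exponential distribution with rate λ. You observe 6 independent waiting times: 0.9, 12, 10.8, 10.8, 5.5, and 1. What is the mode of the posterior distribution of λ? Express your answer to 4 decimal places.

λ̂_MAP = 0.1429

The Exponential(rate=λ) likelihood is ∝ λ^n e^(−λΣtᵢ). Here n = 6 and Σtᵢ = 0.9 + 12 + 10.8 + 10.8 + 5.5 + 1 = 41.
Posterior ∝ λe^(−8λ) · λ^6e^(−41λ) = λ^7e^(−49λ), i.e. Gamma(8, 49).
Mode = (a−1)/b = 7/49 ≈ 0.1429.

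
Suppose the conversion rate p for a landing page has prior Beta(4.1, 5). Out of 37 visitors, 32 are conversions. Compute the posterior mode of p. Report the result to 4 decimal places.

p̂_MAP = 0.7959

Prior: Beta(4.1, 5).
Data: 32 successes in 37 trials. The binomial likelihood contributes p^32(1−p)^5, so the posterior is Beta(4.1+32, 5+5) = Beta(36.1, 10).
For Beta(a, b) with a, b > 1 the mode is (a−1)/(a+b−2) = 35.1/44.1 ≈ 0.7959.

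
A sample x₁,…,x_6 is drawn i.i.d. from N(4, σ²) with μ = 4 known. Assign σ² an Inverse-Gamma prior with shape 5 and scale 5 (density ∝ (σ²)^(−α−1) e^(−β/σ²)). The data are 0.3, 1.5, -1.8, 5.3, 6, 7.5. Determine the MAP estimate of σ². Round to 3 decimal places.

Sum of squared deviations about the known mean: SS = (0.3−4)² + (1.5−4)² + (-1.8−4)² + (5.3−4)² + (6−4)² + (7.5−4)² = 71.52.
The Normal likelihood contributes (σ²)^(−n/2) exp(−SS/(2σ²)), so the posterior is Inverse-Gamma(α + n/2, β + SS/2) = Inverse-Gamma(8, 40.76).
The mode of Inverse-Gamma(a, b) is b/(a+1) = 40.76/9 ≈ 4.529.

σ̂²_MAP = 4.529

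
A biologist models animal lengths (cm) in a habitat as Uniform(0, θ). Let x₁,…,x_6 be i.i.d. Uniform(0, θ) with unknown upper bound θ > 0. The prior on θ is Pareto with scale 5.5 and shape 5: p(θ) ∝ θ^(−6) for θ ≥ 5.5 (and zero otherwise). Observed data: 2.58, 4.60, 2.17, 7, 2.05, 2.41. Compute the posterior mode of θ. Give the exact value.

θ̂_MAP = 7

The Uniform(0, θ) likelihood is θ^(−n) for θ ≥ max(xᵢ), zero otherwise. Here max(xᵢ) = 7.
Posterior ∝ θ^(−6) · θ^(−6) = θ^(−12) on θ ≥ max(5.5, 7) = 7.
This density is strictly decreasing in θ, so the posterior mode lies at the lower boundary of the support.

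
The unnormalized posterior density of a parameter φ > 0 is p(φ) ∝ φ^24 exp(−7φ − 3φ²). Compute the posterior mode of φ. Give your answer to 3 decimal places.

φ̂_MAP = 1.500

ℓ'(φ) = 24/φ − 7 − 6φ. Setting this to zero and multiplying by φ: 6φ² + 7φ − 24 = 0.
φ = (−7 + √(7² + 4·6·24)) / (2·6) = (−7 + √625) / 12 = (−7 + 25)/12 = 3/2.
ℓ''(φ) = −24/φ² − 6 < 0, confirming a maximum.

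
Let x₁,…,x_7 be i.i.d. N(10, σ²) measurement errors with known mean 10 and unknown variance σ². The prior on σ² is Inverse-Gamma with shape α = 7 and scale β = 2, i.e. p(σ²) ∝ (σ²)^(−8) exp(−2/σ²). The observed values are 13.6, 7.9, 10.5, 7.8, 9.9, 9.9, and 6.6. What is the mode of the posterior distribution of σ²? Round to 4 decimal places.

Sum of squared deviations about the known mean: SS = (13.6−10)² + (7.9−10)² + (10.5−10)² + (7.8−10)² + (9.9−10)² + (9.9−10)² + (6.6−10)² = 34.04.
The Normal likelihood contributes (σ²)^(−n/2) exp(−SS/(2σ²)), so the posterior is Inverse-Gamma(α + n/2, β + SS/2) = Inverse-Gamma(10.5, 19.02).
The mode of Inverse-Gamma(a, b) is b/(a+1) = 19.02/11.5 ≈ 1.6539.

σ̂²_MAP = 1.6539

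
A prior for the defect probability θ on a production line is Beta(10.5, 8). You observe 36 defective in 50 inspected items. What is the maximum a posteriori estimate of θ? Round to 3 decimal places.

θ̂_MAP = 0.684

Prior: Beta(10.5, 8).
Data: 36 successes in 50 trials. The binomial likelihood contributes θ^36(1−θ)^14, so the posterior is Beta(10.5+36, 8+14) = Beta(46.5, 22).
For Beta(a, b) with a, b > 1 the mode is (a−1)/(a+b−2) = 45.5/66.5 ≈ 0.684.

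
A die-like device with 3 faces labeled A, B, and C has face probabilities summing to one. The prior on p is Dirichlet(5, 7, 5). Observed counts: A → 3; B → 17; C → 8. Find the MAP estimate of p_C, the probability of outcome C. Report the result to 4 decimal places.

The posterior is Dirichlet(αᵢ + nᵢ) = Dirichlet(8, 24, 13).
For a Dirichlet(a₁,…,a_K) with all aᵢ > 1, the mode has j-th component (aⱼ − 1)/(Σaᵢ − K).
Here Σaᵢ = 45 and K = 3, so p_C = (13 − 1)/(45 − 3) = 12/42 ≈ 0.2857.

MAP estimate of p_C = 0.2857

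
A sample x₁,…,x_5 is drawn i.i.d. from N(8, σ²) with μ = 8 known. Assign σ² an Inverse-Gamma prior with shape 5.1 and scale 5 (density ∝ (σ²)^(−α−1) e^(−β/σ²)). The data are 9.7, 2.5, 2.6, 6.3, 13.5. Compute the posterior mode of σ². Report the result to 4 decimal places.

σ̂²_MAP = 6.1302

Sum of squared deviations about the known mean: SS = (9.7−8)² + (2.5−8)² + (2.6−8)² + (6.3−8)² + (13.5−8)² = 95.44.
The Normal likelihood contributes (σ²)^(−n/2) exp(−SS/(2σ²)), so the posterior is Inverse-Gamma(α + n/2, β + SS/2) = Inverse-Gamma(7.6, 52.72).
The mode of Inverse-Gamma(a, b) is b/(a+1) = 52.72/8.6 ≈ 6.1302.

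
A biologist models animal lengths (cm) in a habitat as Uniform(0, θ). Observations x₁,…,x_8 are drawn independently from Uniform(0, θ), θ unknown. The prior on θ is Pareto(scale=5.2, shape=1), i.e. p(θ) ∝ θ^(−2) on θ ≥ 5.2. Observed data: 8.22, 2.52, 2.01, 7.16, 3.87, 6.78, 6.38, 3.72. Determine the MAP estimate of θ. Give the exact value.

The Uniform(0, θ) likelihood is θ^(−n) for θ ≥ max(xᵢ), zero otherwise. Here max(xᵢ) = 8.22.
Posterior ∝ θ^(−2) · θ^(−8) = θ^(−10) on θ ≥ max(5.2, 8.22) = 8.22.
This density is strictly decreasing in θ, so the posterior mode lies at the lower boundary of the support.

θ̂_MAP = 8.22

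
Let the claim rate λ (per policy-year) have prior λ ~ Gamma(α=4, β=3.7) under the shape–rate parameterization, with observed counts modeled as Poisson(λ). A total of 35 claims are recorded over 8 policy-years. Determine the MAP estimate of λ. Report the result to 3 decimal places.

λ̂_MAP = 3.248

Σxᵢ = 35, n = 8.
Posterior ∝ λ^3e^(−3.7λ) · λ^35e^(−8λ) = λ^38e^(−11.7λ), i.e. Gamma(shape=39, rate=11.7).
The mode of a Gamma(a, b) with a ≥ 1 (shape–rate) is (a−1)/b = 38/11.7 ≈ 3.248.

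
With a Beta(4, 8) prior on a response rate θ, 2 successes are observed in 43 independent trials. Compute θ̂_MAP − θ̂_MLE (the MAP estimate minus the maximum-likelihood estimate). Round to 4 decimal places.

Posterior is Beta(6, 49); MAP = (6−1)/(55−2) = 5/53 ≈ 0.09434.
MLE ignores the prior: θ̂_MLE = k/n = 2/43 ≈ 0.04651.
Difference = 5/53 − 2/43 = 109/2279 ≈ 0.0478.

MAP − MLE = 0.0478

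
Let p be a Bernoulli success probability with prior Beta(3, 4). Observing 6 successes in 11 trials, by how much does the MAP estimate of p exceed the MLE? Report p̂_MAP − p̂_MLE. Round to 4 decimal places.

MAP − MLE = -0.0455

Posterior is Beta(9, 9); MAP = (9−1)/(18−2) = 8/16 ≈ 0.50000.
MLE ignores the prior: p̂_MLE = k/n = 6/11 ≈ 0.54545.
Difference = 8/16 − 6/11 = -1/22 ≈ -0.0455.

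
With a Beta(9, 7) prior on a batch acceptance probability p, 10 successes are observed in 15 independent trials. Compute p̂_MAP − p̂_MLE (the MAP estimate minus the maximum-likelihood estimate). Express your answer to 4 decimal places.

MAP − MLE = -0.0460

Posterior is Beta(19, 12); MAP = (19−1)/(31−2) = 18/29 ≈ 0.62069.
MLE ignores the prior: p̂_MLE = k/n = 10/15 ≈ 0.66667.
Difference = 18/29 − 10/15 = -4/87 ≈ -0.0460.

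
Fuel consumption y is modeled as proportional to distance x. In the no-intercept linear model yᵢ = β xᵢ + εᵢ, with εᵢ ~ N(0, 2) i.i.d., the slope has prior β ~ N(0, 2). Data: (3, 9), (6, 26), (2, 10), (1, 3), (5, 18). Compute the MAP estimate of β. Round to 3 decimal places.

β̂_MAP = 3.895

log p(β | y) = −Σ(yᵢ − βxᵢ)²/(2·2) − β²/(2·2) + const.
Setting the derivative to zero: Σxᵢ(yᵢ − βxᵢ)/2 − β/2 = 0, so β = Σxᵢyᵢ / (Σxᵢ² + σ²/τ²).
Σxᵢyᵢ = 3·9 + 6·26 + 2·10 + 1·3 + 5·18 = 296; Σxᵢ² = 75; σ²/τ² = 1.
β̂_MAP = 296 / (75 + 1) = 296/76 ≈ 3.895.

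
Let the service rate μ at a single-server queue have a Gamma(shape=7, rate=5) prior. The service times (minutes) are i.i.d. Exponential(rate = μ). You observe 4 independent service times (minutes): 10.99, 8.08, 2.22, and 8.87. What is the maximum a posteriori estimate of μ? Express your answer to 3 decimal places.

The Exponential(rate=μ) likelihood is ∝ μ^n e^(−μΣtᵢ). Here n = 4 and Σtᵢ = 10.99 + 8.08 + 2.22 + 8.87 = 30.16.
Posterior ∝ μ^6e^(−5μ) · μ^4e^(−30.16μ) = μ^10e^(−35.16μ), i.e. Gamma(11, 35.16).
Mode = (a−1)/b = 10/35.16 ≈ 0.284.

μ̂_MAP = 0.284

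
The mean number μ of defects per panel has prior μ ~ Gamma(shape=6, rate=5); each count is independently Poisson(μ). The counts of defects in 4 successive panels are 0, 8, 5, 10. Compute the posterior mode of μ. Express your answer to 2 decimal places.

μ̂_MAP = 3.11

Σxᵢ = 0+8+5+10 = 23, with n = 4.
Posterior ∝ μ^5e^(−5μ) · μ^23e^(−4μ) = μ^28e^(−9μ), i.e. Gamma(shape=29, rate=9).
The mode of a Gamma(a, b) with a ≥ 1 (shape–rate) is (a−1)/b = 28/9 ≈ 3.11.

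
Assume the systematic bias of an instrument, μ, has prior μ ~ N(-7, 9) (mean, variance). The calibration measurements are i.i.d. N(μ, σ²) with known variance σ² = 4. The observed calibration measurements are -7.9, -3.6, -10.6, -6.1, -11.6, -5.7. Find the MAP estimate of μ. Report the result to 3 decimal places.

n = 6; x̄ = ((-7.9) + (-3.6) + (-10.6) + (-6.1) + (-11.6) + (-5.7))/6 = -45.5/6 = -91/12 ≈ -7.5833.
For a Normal prior and Normal likelihood with known variance, the posterior is Normal; its mode equals its mean, the precision-weighted average.
Prior precision 1/σ₀² = 1/9; data precision n/σ² = 6/4 = 1.5.
μ̂ = ((1/9)·(-7) + 1.5·(-91/12)) / (1/9 + 1.5) = (-875/72)/(29/18) = -875/116 ≈ -7.543.

μ̂_MAP = -7.543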